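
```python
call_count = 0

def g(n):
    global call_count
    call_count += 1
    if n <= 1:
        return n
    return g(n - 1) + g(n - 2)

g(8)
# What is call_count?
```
Call trace (a repeated sub-call is expanded the first time; later identical calls just restate its return value):
g(n=8)
  g(n=7)
    g(n=6)
      g(n=5)
        g(n=4)
          g(n=3)
            g(n=2)
              g(n=1)
              -> return 1
              g(n=0)
              -> return 0
            -> return 1
            g(n=1)
            -> return 1
          -> return 2
          g(n=2) -> return 1  (same call as traced above)
        -> return 3
        g(n=3) -> return 2  (same call as traced above)
      -> return 5
      g(n=4) -> return 3  (same call as traced above)
    -> return 8
    g(n=5) -> return 5  (same call as traced above)
  -> return 13
  g(n=6) -> return 8  (same call as traced above)
-> return 21

call_count is incremented once per call, so count the calls in each subtree. Let C(n) = number of calls made by g(n).
C(0) = C(1) = 1 (base case, no recursion); C(n) = 1 + C(n - 1) + C(n - 2) otherwise.
C(2) = 1 + C(1) + C(0) = 1 + 1 + 1 = 3
C(3) = 1 + C(2) + C(1) = 1 + 3 + 1 = 5
C(4) = 1 + C(3) + C(2) = 1 + 5 + 3 = 9
C(5) = 1 + C(4) + C(3) = 1 + 9 + 5 = 15
C(6) = 1 + C(5) + C(4) = 1 + 15 + 9 = 25
C(7) = 1 + C(6) + C(5) = 1 + 25 + 15 = 41
C(8) = 1 + C(7) + C(6) = 1 + 41 + 25 = 67
call_count = C(8) = 67

Final answer: 67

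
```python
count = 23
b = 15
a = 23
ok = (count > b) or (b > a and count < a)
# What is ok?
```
Trace:
  count=23
  count=23, b=15
  count=23, b=15, a=23
  count=23, b=15, a=23, ok=True

Final answer: True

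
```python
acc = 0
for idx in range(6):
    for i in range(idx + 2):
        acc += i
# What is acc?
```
Trace:
  acc=0
  acc=0, idx=0, i=0
  acc=1, idx=0, i=1
  acc=1, idx=1, i=0
  acc=2, idx=1, i=1
  acc=4, idx=1, i=2
  acc=4, idx=2, i=0
  acc=5, idx=2, i=1
  acc=7, idx=2, i=2
  acc=10, idx=2, i=3
  acc=10, idx=3, i=0
  acc=11, idx=3, i=1
  acc=13, idx=3, i=2
  acc=16, idx=3, i=3
  acc=20, idx=3, i=4
  acc=20, idx=4, i=0
  acc=21, idx=4, i=1
  acc=23, idx=4, i=2
  acc=26, idx=4, i=3
  acc=30, idx=4, i=4
  acc=35, idx=4, i=5
  acc=35, idx=5, i=0
  acc=36, idx=5, i=1
  acc=38, idx=5, i=2
  acc=41, idx=5, i=3
  acc=45, idx=5, i=4
  acc=50, idx=5, i=5
  acc=56, idx=5, i=6

Final answer: 56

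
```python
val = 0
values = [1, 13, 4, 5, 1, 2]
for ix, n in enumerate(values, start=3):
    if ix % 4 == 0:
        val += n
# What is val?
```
Trace:
  val=0
  val=0, ix=3, n=1
  val=13, ix=4, n=13
  val=13, ix=5, n=4
  val=13, ix=6, n=5
  val=13, ix=7, n=1
  val=15, ix=8, n=2

Final answer: 15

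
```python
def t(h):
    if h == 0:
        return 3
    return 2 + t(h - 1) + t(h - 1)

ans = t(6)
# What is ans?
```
Call trace (a repeated sub-call is expanded the first time; later identical calls just restate its return value):
t(h=6)
  t(h=5)
    t(h=4)
      t(h=3)
        t(h=2)
          t(h=1)
            t(h=0)
            -> return 3
            t(h=0)
            -> return 3
          -> return 8
          t(h=1) -> return 8  (same call as traced above)
        -> return 18
        t(h=2) -> return 18  (same call as traced above)
      -> return 38
      t(h=3) -> return 38  (same call as traced above)
    -> return 78
    t(h=4) -> return 78  (same call as traced above)
  -> return 158
  t(h=5) -> return 158  (same call as traced above)
-> return 318

Final answer: 318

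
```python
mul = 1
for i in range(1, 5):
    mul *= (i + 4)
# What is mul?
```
Trace:
  mul=1
  mul=5, i=1
  mul=30, i=2
  mul=210, i=3
  mul=1680, i=4

Final answer: 1680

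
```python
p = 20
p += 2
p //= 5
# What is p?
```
Trace:
  p=20
  p=22
  p=4

Final answer: 4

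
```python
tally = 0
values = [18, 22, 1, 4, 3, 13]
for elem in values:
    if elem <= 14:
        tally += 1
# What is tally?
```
Trace:
  tally=0
  tally=0, elem=18
  tally=0, elem=22
  tally=1, elem=1
  tally=2, elem=4
  tally=3, elem=3
  tally=4, elem=13

Final answer: 4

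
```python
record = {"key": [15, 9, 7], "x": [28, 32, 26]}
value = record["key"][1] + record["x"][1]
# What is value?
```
Trace:
  record={'key': [15, 9, 7], 'x': [28, 32, 26]}
  record={'key': [15, 9, 7], 'x': [28, 32, 26]}, value=41

Final answer: 41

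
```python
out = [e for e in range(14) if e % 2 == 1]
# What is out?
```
Trace:
  e=0
  e=1
  e=2
  e=3
  e=4
  e=5
  e=6
  e=7
  e=8
  e=9
  e=10
  e=11
  e=12
  e=13
  out=[1, 3, 5, 7, 9, 11, 13]

Final answer: [1, 3, 5, 7, 9, 11, 13]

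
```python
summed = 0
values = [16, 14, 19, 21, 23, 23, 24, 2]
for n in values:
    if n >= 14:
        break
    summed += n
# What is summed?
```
Trace:
  summed=0
  summed=0, n=16

Final answer: 0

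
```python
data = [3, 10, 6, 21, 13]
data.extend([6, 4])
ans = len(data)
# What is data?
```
Trace:
  data=[3, 10, 6, 21, 13]
  data=[3, 10, 6, 21, 13, 6, 4]
  data=[3, 10, 6, 21, 13, 6, 4], ans=7

Final answer: [3, 10, 6, 21, 13, 6, 4]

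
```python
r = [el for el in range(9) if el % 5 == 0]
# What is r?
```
Trace:
  el=0
  el=1
  el=2
  el=3
  el=4
  el=5
  el=6
  el=7
  el=8
  r=[0, 5]

Final answer: [0, 5]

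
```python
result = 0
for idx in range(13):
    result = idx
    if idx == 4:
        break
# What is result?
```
Trace:
  result=0
  result=0, idx=0
  result=1, idx=1
  result=2, idx=2
  result=3, idx=3
  result=4, idx=4

Final answer: 4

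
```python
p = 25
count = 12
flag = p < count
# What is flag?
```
Trace:
  p=25
  p=25, count=12
  p=25, count=12, flag=False

Final answer: False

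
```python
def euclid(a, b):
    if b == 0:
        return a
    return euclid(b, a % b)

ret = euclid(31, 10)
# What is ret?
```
Call trace:
euclid(a=31, b=10)
  euclid(a=10, b=1)
    euclid(a=1, b=0)
    -> return 1
  -> return 1
-> return 1

Final answer: 1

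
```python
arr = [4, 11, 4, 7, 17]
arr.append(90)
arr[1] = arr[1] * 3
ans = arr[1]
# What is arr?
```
Trace:
  arr=[4, 11, 4, 7, 17]
  arr=[4, 11, 4, 7, 17, 90]
  arr=[4, 33, 4, 7, 17, 90]
  arr=[4, 33, 4, 7, 17, 90], ans=33

Final answer: [4, 33, 4, 7, 17, 90]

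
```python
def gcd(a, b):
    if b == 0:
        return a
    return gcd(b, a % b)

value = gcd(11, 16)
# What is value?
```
Call trace:
gcd(a=11, b=16)
  gcd(a=16, b=11)
    gcd(a=11, b=5)
      gcd(a=5, b=1)
        gcd(a=1, b=0)
        -> return 1
      -> return 1
    -> return 1
  -> return 1
-> return 1

Final answer: 1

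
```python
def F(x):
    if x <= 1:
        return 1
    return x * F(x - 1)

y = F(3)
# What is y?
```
Call trace:
F(x=3)
  F(x=2)
    F(x=1)
    -> return 1
  -> return 2
-> return 6

Final answer: 6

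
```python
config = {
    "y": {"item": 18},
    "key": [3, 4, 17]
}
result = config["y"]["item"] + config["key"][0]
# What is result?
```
Trace:
  config={'y': {'item': 18}, 'key': [3, 4, 17]}
  config={'y': {'item': 18}, 'key': [3, 4, 17]}, result=21

Final answer: 21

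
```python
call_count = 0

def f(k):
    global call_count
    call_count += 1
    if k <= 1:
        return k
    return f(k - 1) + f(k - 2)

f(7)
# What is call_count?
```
Call trace (a repeated sub-call is expanded the first time; later identical calls just restate its return value):
f(k=7)
  f(k=6)
    f(k=5)
      f(k=4)
        f(k=3)
          f(k=2)
            f(k=1)
            -> return 1
            f(k=0)
            -> return 0
          -> return 1
          f(k=1)
          -> return 1
        -> return 2
        f(k=2) -> return 1  (same call as traced above)
      -> return 3
      f(k=3) -> return 2  (same call as traced above)
    -> return 5
    f(k=4) -> return 3  (same call as traced above)
  -> return 8
  f(k=5) -> return 5  (same call as traced above)
-> return 13

call_count is incremented once per call, so count the calls in each subtree. Let C(k) = number of calls made by f(k).
C(0) = C(1) = 1 (base case, no recursion); C(k) = 1 + C(k - 1) + C(k - 2) otherwise.
C(2) = 1 + C(1) + C(0) = 1 + 1 + 1 = 3
C(3) = 1 + C(2) + C(1) = 1 + 3 + 1 = 5
C(4) = 1 + C(3) + C(2) = 1 + 5 + 3 = 9
C(5) = 1 + C(4) + C(3) = 1 + 9 + 5 = 15
C(6) = 1 + C(5) + C(4) = 1 + 15 + 9 = 25
C(7) = 1 + C(6) + C(5) = 1 + 25 + 15 = 41
call_count = C(7) = 41

Final answer: 41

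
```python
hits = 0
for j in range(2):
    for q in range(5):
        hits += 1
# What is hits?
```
Trace:
  hits=0
  hits=1, j=0, q=0
  hits=2, j=0, q=1
  hits=3, j=0, q=2
  hits=4, j=0, q=3
  hits=5, j=0, q=4
  hits=6, j=1, q=0
  hits=7, j=1, q=1
  hits=8, j=1, q=2
  hits=9, j=1, q=3
  hits=10, j=1, q=4

Final answer: 10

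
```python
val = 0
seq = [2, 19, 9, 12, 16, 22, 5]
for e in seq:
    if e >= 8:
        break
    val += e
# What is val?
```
Trace:
  val=0
  val=2, e=2
  val=2, e=19

Final answer: 2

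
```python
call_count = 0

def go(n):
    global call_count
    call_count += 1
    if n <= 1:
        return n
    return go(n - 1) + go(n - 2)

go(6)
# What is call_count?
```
Call trace (a repeated sub-call is expanded the first time; later identical calls just restate its return value):
go(n=6)
  go(n=5)
    go(n=4)
      go(n=3)
        go(n=2)
          go(n=1)
          -> return 1
          go(n=0)
          -> return 0
        -> return 1
        go(n=1)
        -> return 1
      -> return 2
      go(n=2) -> return 1  (same call as traced above)
    -> return 3
    go(n=3) -> return 2  (same call as traced above)
  -> return 5
  go(n=4) -> return 3  (same call as traced above)
-> return 8

call_count is incremented once per call, so count the calls in each subtree. Let C(n) = number of calls made by go(n).
C(0) = C(1) = 1 (base case, no recursion); C(n) = 1 + C(n - 1) + C(n - 2) otherwise.
C(2) = 1 + C(1) + C(0) = 1 + 1 + 1 = 3
C(3) = 1 + C(2) + C(1) = 1 + 3 + 1 = 5
C(4) = 1 + C(3) + C(2) = 1 + 5 + 3 = 9
C(5) = 1 + C(4) + C(3) = 1 + 9 + 5 = 15
C(6) = 1 + C(5) + C(4) = 1 + 15 + 9 = 25
call_count = C(6) = 25

Final answer: 25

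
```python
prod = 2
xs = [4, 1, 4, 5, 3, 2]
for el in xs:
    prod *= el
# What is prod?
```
Trace:
  prod=2
  prod=8, el=4
  prod=8, el=1
  prod=32, el=4
  prod=160, el=5
  prod=480, el=3
  prod=960, el=2

Final answer: 960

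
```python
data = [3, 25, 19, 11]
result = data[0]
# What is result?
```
Trace:
  data=[3, 25, 19, 11]
  data=[3, 25, 19, 11], result=3

Final answer: 3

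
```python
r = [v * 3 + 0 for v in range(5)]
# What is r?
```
Trace:
  v=0
  v=1
  v=2
  v=3
  v=4
  r=[0, 3, 6, 9, 12]

Final answer: [0, 3, 6, 9, 12]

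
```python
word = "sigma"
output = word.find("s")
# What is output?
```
Trace:
  word='sigma'
  word='sigma', output=0

Final answer: 0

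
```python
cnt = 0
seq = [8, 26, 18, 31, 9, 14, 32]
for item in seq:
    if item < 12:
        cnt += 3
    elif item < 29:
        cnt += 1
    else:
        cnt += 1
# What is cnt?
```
Trace:
  cnt=0
  cnt=3, item=8
  cnt=4, item=26
  cnt=5, item=18
  cnt=6, item=31
  cnt=9, item=9
  cnt=10, item=14
  cnt=11, item=32

Final answer: 11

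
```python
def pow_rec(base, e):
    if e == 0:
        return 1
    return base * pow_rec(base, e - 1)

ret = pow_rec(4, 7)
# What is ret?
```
Call trace:
pow_rec(base=4, e=7)
  pow_rec(base=4, e=6)
    pow_rec(base=4, e=5)
      pow_rec(base=4, e=4)
        pow_rec(base=4, e=3)
          pow_rec(base=4, e=2)
            pow_rec(base=4, e=1)
              pow_rec(base=4, e=0)
              -> return 1
            -> return 4
          -> return 16
        -> return 64
      -> return 256
    -> return 1024
  -> return 4096
-> return 16384

Final answer: 16384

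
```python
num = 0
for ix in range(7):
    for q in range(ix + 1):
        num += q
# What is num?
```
Trace:
  num=0
  num=0, ix=0, q=0
  num=0, ix=1, q=0
  num=1, ix=1, q=1
  num=1, ix=2, q=0
  num=2, ix=2, q=1
  num=4, ix=2, q=2
  num=4, ix=3, q=0
  num=5, ix=3, q=1
  num=7, ix=3, q=2
  num=10, ix=3, q=3
  num=10, ix=4, q=0
  num=11, ix=4, q=1
  num=13, ix=4, q=2
  num=16, ix=4, q=3
  num=20, ix=4, q=4
  num=20, ix=5, q=0
  num=21, ix=5, q=1
  num=23, ix=5, q=2
  num=26, ix=5, q=3
  num=30, ix=5, q=4
  num=35, ix=5, q=5
  num=35, ix=6, q=0
  num=36, ix=6, q=1
  num=38, ix=6, q=2
  num=41, ix=6, q=3
  num=45, ix=6, q=4
  num=50, ix=6, q=5
  num=56, ix=6, q=6

Final answer: 56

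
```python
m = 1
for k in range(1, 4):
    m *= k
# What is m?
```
Trace:
  m=1
  m=1, k=1
  m=2, k=2
  m=6, k=3

Final answer: 6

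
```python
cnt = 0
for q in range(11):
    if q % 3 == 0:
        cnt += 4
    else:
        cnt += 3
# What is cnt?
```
Trace:
  cnt=0
  cnt=4, q=0
  cnt=7, q=1
  cnt=10, q=2
  cnt=14, q=3
  cnt=17, q=4
  cnt=20, q=5
  cnt=24, q=6
  cnt=27, q=7
  cnt=30, q=8
  cnt=34, q=9
  cnt=37, q=10

Final answer: 37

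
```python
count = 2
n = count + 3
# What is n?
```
Trace:
  count=2
  count=2, n=5

Final answer: 5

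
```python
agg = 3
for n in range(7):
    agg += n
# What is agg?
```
Trace:
  agg=3
  agg=3, n=0
  agg=4, n=1
  agg=6, n=2
  agg=9, n=3
  agg=13, n=4
  agg=18, n=5
  agg=24, n=6

Final answer: 24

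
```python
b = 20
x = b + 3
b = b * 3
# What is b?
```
Trace:
  b=20
  b=20, x=23
  b=60, x=23

Final answer: 60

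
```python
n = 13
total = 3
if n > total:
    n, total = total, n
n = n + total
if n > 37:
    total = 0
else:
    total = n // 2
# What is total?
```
Trace:
  n=13
  n=13, total=3
  n=3, total=13
  n=16, total=13
  n=16, total=8

Final answer: 8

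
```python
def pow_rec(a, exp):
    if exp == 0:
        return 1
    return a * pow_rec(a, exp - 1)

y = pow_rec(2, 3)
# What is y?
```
Call trace:
pow_rec(a=2, exp=3)
  pow_rec(a=2, exp=2)
    pow_rec(a=2, exp=1)
      pow_rec(a=2, exp=0)
      -> return 1
    -> return 2
  -> return 4
-> return 8

Final answer: 8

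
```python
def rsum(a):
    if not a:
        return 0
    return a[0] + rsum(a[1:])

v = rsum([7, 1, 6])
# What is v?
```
Call trace:
rsum(a=[7, 1, 6])
  rsum(a=[1, 6])
    rsum(a=[6])
      rsum(a=[])
      -> return 0
    -> return 6
  -> return 7
-> return 14

Final answer: 14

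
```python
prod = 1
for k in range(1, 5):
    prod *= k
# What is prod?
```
Trace:
  prod=1
  prod=1, k=1
  prod=2, k=2
  prod=6, k=3
  prod=24, k=4

Final answer: 24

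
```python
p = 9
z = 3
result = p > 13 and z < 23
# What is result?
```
Trace:
  p=9
  p=9, z=3
  p=9, z=3, result=False

Final answer: False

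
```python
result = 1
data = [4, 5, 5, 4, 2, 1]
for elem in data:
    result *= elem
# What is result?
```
Trace:
  result=1
  result=4, elem=4
  result=20, elem=5
  result=100, elem=5
  result=400, elem=4
  result=800, elem=2
  result=800, elem=1

Final answer: 800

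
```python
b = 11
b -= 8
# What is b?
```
Trace:
  b=11
  b=3

Final answer: 3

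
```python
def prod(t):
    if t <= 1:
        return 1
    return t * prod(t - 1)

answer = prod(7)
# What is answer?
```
Call trace:
prod(t=7)
  prod(t=6)
    prod(t=5)
      prod(t=4)
        prod(t=3)
          prod(t=2)
            prod(t=1)
            -> return 1
          -> return 2
        -> return 6
      -> return 24
    -> return 120
  -> return 720
-> return 5040

Final answer: 5040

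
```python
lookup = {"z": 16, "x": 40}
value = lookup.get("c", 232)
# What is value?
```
Trace:
  lookup={'z': 16, 'x': 40}
  lookup={'z': 16, 'x': 40}, value=232

Final answer: 232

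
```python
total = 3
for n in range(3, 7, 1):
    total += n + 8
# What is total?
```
Trace:
  total=3
  total=14, n=3
  total=26, n=4
  total=39, n=5
  total=53, n=6

Final answer: 53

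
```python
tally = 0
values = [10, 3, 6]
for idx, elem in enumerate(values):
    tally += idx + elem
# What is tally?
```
Trace:
  tally=0
  tally=10, idx=0, elem=10
  tally=14, idx=1, elem=3
  tally=22, idx=2, elem=6

Final answer: 22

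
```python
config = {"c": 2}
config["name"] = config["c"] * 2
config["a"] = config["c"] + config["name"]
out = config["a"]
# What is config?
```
Trace:
  config={'c': 2}
  config={'c': 2, 'name': 4}
  config={'c': 2, 'name': 4, 'a': 6}
  config={'c': 2, 'name': 4, 'a': 6}, out=6

Final answer: {'c': 2, 'name': 4, 'a': 6}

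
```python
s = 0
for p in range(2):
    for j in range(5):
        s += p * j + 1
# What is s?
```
Trace:
  s=0
  s=1, p=0, j=0
  s=2, p=0, j=1
  s=3, p=0, j=2
  s=4, p=0, j=3
  s=5, p=0, j=4
  s=6, p=1, j=0
  s=8, p=1, j=1
  s=11, p=1, j=2
  s=15, p=1, j=3
  s=20, p=1, j=4

Final answer: 20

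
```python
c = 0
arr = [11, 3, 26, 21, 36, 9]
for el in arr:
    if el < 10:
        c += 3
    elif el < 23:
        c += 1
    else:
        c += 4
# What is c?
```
Trace:
  c=0
  c=1, el=11
  c=4, el=3
  c=8, el=26
  c=9, el=21
  c=13, el=36
  c=16, el=9

Final answer: 16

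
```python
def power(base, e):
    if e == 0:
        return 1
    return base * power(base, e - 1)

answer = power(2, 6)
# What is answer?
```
Call trace:
power(base=2, e=6)
  power(base=2, e=5)
    power(base=2, e=4)
      power(base=2, e=3)
        power(base=2, e=2)
          power(base=2, e=1)
            power(base=2, e=0)
            -> return 1
          -> return 2
        -> return 4
      -> return 8
    -> return 16
  -> return 32
-> return 64

Final answer: 64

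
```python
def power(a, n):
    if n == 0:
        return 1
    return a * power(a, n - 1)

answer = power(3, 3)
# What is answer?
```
Call trace:
power(a=3, n=3)
  power(a=3, n=2)
    power(a=3, n=1)
      power(a=3, n=0)
      -> return 1
    -> return 3
  -> return 9
-> return 27

Final answer: 27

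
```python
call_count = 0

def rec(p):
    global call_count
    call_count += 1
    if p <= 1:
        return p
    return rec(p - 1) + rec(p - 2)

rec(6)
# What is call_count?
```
Call trace (a repeated sub-call is expanded the first time; later identical calls just restate its return value):
rec(p=6)
  rec(p=5)
    rec(p=4)
      rec(p=3)
        rec(p=2)
          rec(p=1)
          -> return 1
          rec(p=0)
          -> return 0
        -> return 1
        rec(p=1)
        -> return 1
      -> return 2
      rec(p=2) -> return 1  (same call as traced above)
    -> return 3
    rec(p=3) -> return 2  (same call as traced above)
  -> return 5
  rec(p=4) -> return 3  (same call as traced above)
-> return 8

call_count is incremented once per call, so count the calls in each subtree. Let C(p) = number of calls made by rec(p).
C(0) = C(1) = 1 (base case, no recursion); C(p) = 1 + C(p - 1) + C(p - 2) otherwise.
C(2) = 1 + C(1) + C(0) = 1 + 1 + 1 = 3
C(3) = 1 + C(2) + C(1) = 1 + 3 + 1 = 5
C(4) = 1 + C(3) + C(2) = 1 + 5 + 3 = 9
C(5) = 1 + C(4) + C(3) = 1 + 9 + 5 = 15
C(6) = 1 + C(5) + C(4) = 1 + 15 + 9 = 25
call_count = C(6) = 25

Final answer: 25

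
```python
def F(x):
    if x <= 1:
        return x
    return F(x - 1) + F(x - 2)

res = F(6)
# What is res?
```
Call trace (a repeated sub-call is expanded the first time; later identical calls just restate its return value):
F(x=6)
  F(x=5)
    F(x=4)
      F(x=3)
        F(x=2)
          F(x=1)
          -> return 1
          F(x=0)
          -> return 0
        -> return 1
        F(x=1)
        -> return 1
      -> return 2
      F(x=2) -> return 1  (same call as traced above)
    -> return 3
    F(x=3) -> return 2  (same call as traced above)
  -> return 5
  F(x=4) -> return 3  (same call as traced above)
-> return 8

Final answer: 8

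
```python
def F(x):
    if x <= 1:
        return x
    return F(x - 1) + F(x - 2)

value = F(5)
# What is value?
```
Call trace (a repeated sub-call is expanded the first time; later identical calls just restate its return value):
F(x=5)
  F(x=4)
    F(x=3)
      F(x=2)
        F(x=1)
        -> return 1
        F(x=0)
        -> return 0
      -> return 1
      F(x=1)
      -> return 1
    -> return 2
    F(x=2) -> return 1  (same call as traced above)
  -> return 3
  F(x=3) -> return 2  (same call as traced above)
-> return 5

Final answer: 5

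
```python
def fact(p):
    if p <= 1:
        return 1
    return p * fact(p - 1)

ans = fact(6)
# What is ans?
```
Call trace:
fact(p=6)
  fact(p=5)
    fact(p=4)
      fact(p=3)
        fact(p=2)
          fact(p=1)
          -> return 1
        -> return 2
      -> return 6
    -> return 24
  -> return 120
-> return 720

Final answer: 720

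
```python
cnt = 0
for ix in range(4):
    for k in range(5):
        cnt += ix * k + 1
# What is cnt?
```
Trace:
  cnt=0
  cnt=1, ix=0, k=0
  cnt=2, ix=0, k=1
  cnt=3, ix=0, k=2
  cnt=4, ix=0, k=3
  cnt=5, ix=0, k=4
  cnt=6, ix=1, k=0
  cnt=8, ix=1, k=1
  cnt=11, ix=1, k=2
  cnt=15, ix=1, k=3
  cnt=20, ix=1, k=4
  cnt=21, ix=2, k=0
  cnt=24, ix=2, k=1
  cnt=29, ix=2, k=2
  cnt=36, ix=2, k=3
  cnt=45, ix=2, k=4
  cnt=46, ix=3, k=0
  cnt=50, ix=3, k=1
  cnt=57, ix=3, k=2
  cnt=67, ix=3, k=3
  cnt=80, ix=3, k=4

Final answer: 80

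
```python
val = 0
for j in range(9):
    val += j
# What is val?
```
Trace:
  val=0
  val=0, j=0
  val=1, j=1
  val=3, j=2
  val=6, j=3
  val=10, j=4
  val=15, j=5
  val=21, j=6
  val=28, j=7
  val=36, j=8

Final answer: 36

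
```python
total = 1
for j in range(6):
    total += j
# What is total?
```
Trace:
  total=1
  total=1, j=0
  total=2, j=1
  total=4, j=2
  total=7, j=3
  total=11, j=4
  total=16, j=5

Final answer: 16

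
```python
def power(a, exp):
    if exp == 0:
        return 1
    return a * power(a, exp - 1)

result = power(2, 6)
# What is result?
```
Call trace:
power(a=2, exp=6)
  power(a=2, exp=5)
    power(a=2, exp=4)
      power(a=2, exp=3)
        power(a=2, exp=2)
          power(a=2, exp=1)
            power(a=2, exp=0)
            -> return 1
          -> return 2
        -> return 4
      -> return 8
    -> return 16
  -> return 32
-> return 64

Final answer: 64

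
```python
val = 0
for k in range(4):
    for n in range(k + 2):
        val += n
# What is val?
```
Trace:
  val=0
  val=0, k=0, n=0
  val=1, k=0, n=1
  val=1, k=1, n=0
  val=2, k=1, n=1
  val=4, k=1, n=2
  val=4, k=2, n=0
  val=5, k=2, n=1
  val=7, k=2, n=2
  val=10, k=2, n=3
  val=10, k=3, n=0
  val=11, k=3, n=1
  val=13, k=3, n=2
  val=16, k=3, n=3
  val=20, k=3, n=4

Final answer: 20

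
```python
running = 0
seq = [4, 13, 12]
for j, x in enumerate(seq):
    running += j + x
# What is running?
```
Trace:
  running=0
  running=4, j=0, x=4
  running=18, j=1, x=13
  running=32, j=2, x=12

Final answer: 32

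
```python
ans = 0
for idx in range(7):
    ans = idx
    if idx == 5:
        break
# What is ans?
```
Trace:
  ans=0
  ans=0, idx=0
  ans=1, idx=1
  ans=2, idx=2
  ans=3, idx=3
  ans=4, idx=4
  ans=5, idx=5

Final answer: 5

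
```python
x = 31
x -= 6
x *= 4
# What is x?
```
Trace:
  x=31
  x=25
  x=100

Final answer: 100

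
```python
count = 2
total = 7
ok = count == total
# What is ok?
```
Trace:
  count=2
  count=2, total=7
  count=2, total=7, ok=False

Final answer: False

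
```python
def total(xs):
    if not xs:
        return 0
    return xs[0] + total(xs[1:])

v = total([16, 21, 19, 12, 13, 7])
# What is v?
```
Call trace:
total(xs=[16, 21, 19, 12, 13, 7])
  total(xs=[21, 19, 12, 13, 7])
    total(xs=[19, 12, 13, 7])
      total(xs=[12, 13, 7])
        total(xs=[13, 7])
          total(xs=[7])
            total(xs=[])
            -> return 0
          -> return 7
        -> return 20
      -> return 32
    -> return 51
  -> return 72
-> return 88

Final answer: 88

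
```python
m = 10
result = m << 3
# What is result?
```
Trace:
  m=10
  m=10, result=80

Final answer: 80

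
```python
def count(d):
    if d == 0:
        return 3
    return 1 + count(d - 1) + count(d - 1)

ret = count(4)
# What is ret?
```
Call trace (a repeated sub-call is expanded the first time; later identical calls just restate its return value):
count(d=4)
  count(d=3)
    count(d=2)
      count(d=1)
        count(d=0)
        -> return 3
        count(d=0)
        -> return 3
      -> return 7
      count(d=1) -> return 7  (same call as traced above)
    -> return 15
    count(d=2) -> return 15  (same call as traced above)
  -> return 31
  count(d=3) -> return 31  (same call as traced above)
-> return 63

Final answer: 63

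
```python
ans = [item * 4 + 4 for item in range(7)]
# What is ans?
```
Trace:
  item=0
  item=1
  item=2
  item=3
  item=4
  item=5
  item=6
  ans=[4, 8, 12, 16, 20, 24, 28]

Final answer: [4, 8, 12, 16, 20, 24, 28]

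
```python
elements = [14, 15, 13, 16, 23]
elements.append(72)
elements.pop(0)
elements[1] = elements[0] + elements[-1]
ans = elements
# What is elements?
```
Trace:
  elements=[14, 15, 13, 16, 23]
  elements=[14, 15, 13, 16, 23, 72]
  elements=[15, 13, 16, 23, 72]
  elements=[15, 87, 16, 23, 72]
  elements=[15, 87, 16, 23, 72], ans=[15, 87, 16, 23, 72]

Final answer: [15, 87, 16, 23, 72]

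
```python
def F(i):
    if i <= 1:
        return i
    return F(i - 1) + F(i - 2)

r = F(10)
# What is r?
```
Call trace (a repeated sub-call is expanded the first time; later identical calls just restate its return value):
F(i=10)
  F(i=9)
    F(i=8)
      F(i=7)
        F(i=6)
          F(i=5)
            F(i=4)
              F(i=3)
                F(i=2)
                  F(i=1)
                  -> return 1
                  F(i=0)
                  -> return 0
                -> return 1
                F(i=1)
                -> return 1
              -> return 2
              F(i=2) -> return 1  (same call as traced above)
            -> return 3
            F(i=3) -> return 2  (same call as traced above)
          -> return 5
          F(i=4) -> return 3  (same call as traced above)
        -> return 8
        F(i=5) -> return 5  (same call as traced above)
      -> return 13
      F(i=6) -> return 8  (same call as traced above)
    -> return 21
    F(i=7) -> return 13  (same call as traced above)
  -> return 34
  F(i=8) -> return 21  (same call as traced above)
-> return 55

Final answer: 55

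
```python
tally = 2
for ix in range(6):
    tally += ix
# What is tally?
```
Trace:
  tally=2
  tally=2, ix=0
  tally=3, ix=1
  tally=5, ix=2
  tally=8, ix=3
  tally=12, ix=4
  tally=17, ix=5

Final answer: 17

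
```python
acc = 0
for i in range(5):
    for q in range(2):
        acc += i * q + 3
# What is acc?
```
Trace:
  acc=0
  acc=3, i=0, q=0
  acc=6, i=0, q=1
  acc=9, i=1, q=0
  acc=13, i=1, q=1
  acc=16, i=2, q=0
  acc=21, i=2, q=1
  acc=24, i=3, q=0
  acc=30, i=3, q=1
  acc=33, i=4, q=0
  acc=40, i=4, q=1

Final answer: 40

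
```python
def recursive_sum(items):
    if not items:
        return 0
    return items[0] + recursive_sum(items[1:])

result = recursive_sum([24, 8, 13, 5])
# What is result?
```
Call trace:
recursive_sum(items=[24, 8, 13, 5])
  recursive_sum(items=[8, 13, 5])
    recursive_sum(items=[13, 5])
      recursive_sum(items=[5])
        recursive_sum(items=[])
        -> return 0
      -> return 5
    -> return 18
  -> return 26
-> return 50

Final answer: 50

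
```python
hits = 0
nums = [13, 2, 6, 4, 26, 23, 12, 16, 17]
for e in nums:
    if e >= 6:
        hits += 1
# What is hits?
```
Trace:
  hits=0
  hits=1, e=13
  hits=1, e=2
  hits=2, e=6
  hits=2, e=4
  hits=3, e=26
  hits=4, e=23
  hits=5, e=12
  hits=6, e=16
  hits=7, e=17

Final answer: 7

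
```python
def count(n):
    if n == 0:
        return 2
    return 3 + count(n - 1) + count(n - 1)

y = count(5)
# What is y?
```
Call trace (a repeated sub-call is expanded the first time; later identical calls just restate its return value):
count(n=5)
  count(n=4)
    count(n=3)
      count(n=2)
        count(n=1)
          count(n=0)
          -> return 2
          count(n=0)
          -> return 2
        -> return 7
        count(n=1) -> return 7  (same call as traced above)
      -> return 17
      count(n=2) -> return 17  (same call as traced above)
    -> return 37
    count(n=3) -> return 37  (same call as traced above)
  -> return 77
  count(n=4) -> return 77  (same call as traced above)
-> return 157

Final answer: 157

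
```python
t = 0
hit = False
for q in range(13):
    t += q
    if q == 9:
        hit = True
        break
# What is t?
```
Trace:
  t=0
  t=0, hit=False
  t=0, hit=False, q=0
  t=1, hit=False, q=1
  t=3, hit=False, q=2
  t=6, hit=False, q=3
  t=10, hit=False, q=4
  t=15, hit=False, q=5
  t=21, hit=False, q=6
  t=28, hit=False, q=7
  t=36, hit=False, q=8
  t=45, hit=True, q=9

Final answer: 45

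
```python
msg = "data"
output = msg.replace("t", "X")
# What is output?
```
Trace:
  msg='data'
  msg='data', output='daXa'

Final answer: 'daXa'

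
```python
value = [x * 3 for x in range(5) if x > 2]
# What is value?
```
Trace:
  x=0
  x=1
  x=2
  x=3
  x=4
  value=[9, 12]

Final answer: [9, 12]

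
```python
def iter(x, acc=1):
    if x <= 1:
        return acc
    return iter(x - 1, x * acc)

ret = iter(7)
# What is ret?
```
Call trace:
iter(x=7, acc=1)
  iter(x=6, acc=7)
    iter(x=5, acc=42)
      iter(x=4, acc=210)
        iter(x=3, acc=840)
          iter(x=2, acc=2520)
            iter(x=1, acc=5040)
            -> return 5040
          -> return 5040
        -> return 5040
      -> return 5040
    -> return 5040
  -> return 5040
-> return 5040

Final answer: 5040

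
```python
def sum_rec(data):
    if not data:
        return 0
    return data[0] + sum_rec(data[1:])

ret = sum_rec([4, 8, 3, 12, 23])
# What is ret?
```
Call trace:
sum_rec(data=[4, 8, 3, 12, 23])
  sum_rec(data=[8, 3, 12, 23])
    sum_rec(data=[3, 12, 23])
      sum_rec(data=[12, 23])
        sum_rec(data=[23])
          sum_rec(data=[])
          -> return 0
        -> return 23
      -> return 35
    -> return 38
  -> return 46
-> return 50

Final answer: 50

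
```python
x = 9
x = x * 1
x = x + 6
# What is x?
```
Trace:
  x=9
  x=9
  x=15

Final answer: 15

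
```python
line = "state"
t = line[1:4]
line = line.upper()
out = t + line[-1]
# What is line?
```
Trace:
  line='state'
  line='state', t='tat'
  line='STATE', t='tat'
  line='STATE', t='tat', out='tatE'

Final answer: 'STATE'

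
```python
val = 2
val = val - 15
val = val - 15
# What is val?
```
Trace:
  val=2
  val=-13
  val=-28

Final answer: -28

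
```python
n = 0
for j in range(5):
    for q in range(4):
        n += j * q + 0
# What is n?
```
Trace:
  n=0
  n=0, j=0, q=0
  n=0, j=0, q=1
  n=0, j=0, q=2
  n=0, j=0, q=3
  n=0, j=1, q=0
  n=1, j=1, q=1
  n=3, j=1, q=2
  n=6, j=1, q=3
  n=6, j=2, q=0
  n=8, j=2, q=1
  n=12, j=2, q=2
  n=18, j=2, q=3
  n=18, j=3, q=0
  n=21, j=3, q=1
  n=27, j=3, q=2
  n=36, j=3, q=3
  n=36, j=4, q=0
  n=40, j=4, q=1
  n=48, j=4, q=2
  n=60, j=4, q=3

Final answer: 60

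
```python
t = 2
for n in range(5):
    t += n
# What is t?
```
Trace:
  t=2
  t=2, n=0
  t=3, n=1
  t=5, n=2
  t=8, n=3
  t=12, n=4

Final answer: 12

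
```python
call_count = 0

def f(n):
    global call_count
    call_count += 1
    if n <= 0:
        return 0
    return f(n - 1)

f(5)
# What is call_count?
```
Call trace:
f(n=5)
  f(n=4)
    f(n=3)
      f(n=2)
        f(n=1)
          f(n=0)
          -> return 0
        -> return 0
      -> return 0
    -> return 0
  -> return 0
-> return 0

call_count is incremented once per call. f is entered once for each n = 5, 4, 3, 2, 1, 0 (the n <= 0 call returns without recursing), i.e. 5 + 1 calls.
call_count = 6

Final answer: 6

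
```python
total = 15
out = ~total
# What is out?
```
Trace:
  total=15
  total=15, out=-16

Final answer: -16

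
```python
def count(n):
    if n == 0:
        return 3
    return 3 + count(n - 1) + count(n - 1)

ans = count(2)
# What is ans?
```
Call trace (a repeated sub-call is expanded the first time; later identical calls just restate its return value):
count(n=2)
  count(n=1)
    count(n=0)
    -> return 3
    count(n=0)
    -> return 3
  -> return 9
  count(n=1) -> return 9  (same call as traced above)
-> return 21

Final answer: 21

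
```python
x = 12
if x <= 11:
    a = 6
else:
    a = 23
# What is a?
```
Trace:
  x=12
  x=12, a=23

Final answer: 23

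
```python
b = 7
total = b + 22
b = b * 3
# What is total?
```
Trace:
  b=7
  b=7, total=29
  b=21, total=29

Final answer: 29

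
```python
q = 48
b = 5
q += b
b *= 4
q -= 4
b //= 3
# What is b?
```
Trace:
  q=48
  q=48, b=5
  q=53, b=5
  q=53, b=20
  q=49, b=20
  q=49, b=6

Final answer: 6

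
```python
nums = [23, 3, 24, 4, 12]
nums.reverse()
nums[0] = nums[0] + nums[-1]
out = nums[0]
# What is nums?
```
Trace:
  nums=[23, 3, 24, 4, 12]
  nums=[12, 4, 24, 3, 23]
  nums=[35, 4, 24, 3, 23]
  nums=[35, 4, 24, 3, 23], out=35

Final answer: [35, 4, 24, 3, 23]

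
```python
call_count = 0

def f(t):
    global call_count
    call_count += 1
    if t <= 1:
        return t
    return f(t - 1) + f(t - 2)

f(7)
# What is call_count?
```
Call trace (a repeated sub-call is expanded the first time; later identical calls just restate its return value):
f(t=7)
  f(t=6)
    f(t=5)
      f(t=4)
        f(t=3)
          f(t=2)
            f(t=1)
            -> return 1
            f(t=0)
            -> return 0
          -> return 1
          f(t=1)
          -> return 1
        -> return 2
        f(t=2) -> return 1  (same call as traced above)
      -> return 3
      f(t=3) -> return 2  (same call as traced above)
    -> return 5
    f(t=4) -> return 3  (same call as traced above)
  -> return 8
  f(t=5) -> return 5  (same call as traced above)
-> return 13

call_count is incremented once per call, so count the calls in each subtree. Let C(t) = number of calls made by f(t).
C(0) = C(1) = 1 (base case, no recursion); C(t) = 1 + C(t - 1) + C(t - 2) otherwise.
C(2) = 1 + C(1) + C(0) = 1 + 1 + 1 = 3
C(3) = 1 + C(2) + C(1) = 1 + 3 + 1 = 5
C(4) = 1 + C(3) + C(2) = 1 + 5 + 3 = 9
C(5) = 1 + C(4) + C(3) = 1 + 9 + 5 = 15
C(6) = 1 + C(5) + C(4) = 1 + 15 + 9 = 25
C(7) = 1 + C(6) + C(5) = 1 + 25 + 15 = 41
call_count = C(7) = 41

Final answer: 41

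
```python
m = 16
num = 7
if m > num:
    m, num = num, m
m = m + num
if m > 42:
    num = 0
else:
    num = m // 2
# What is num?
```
Trace:
  m=16
  m=16, num=7
  m=7, num=16
  m=23, num=16
  m=23, num=11

Final answer: 11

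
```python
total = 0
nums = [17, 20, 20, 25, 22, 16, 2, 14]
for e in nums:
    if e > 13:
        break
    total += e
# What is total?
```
Trace:
  total=0
  total=0, e=17

Final answer: 0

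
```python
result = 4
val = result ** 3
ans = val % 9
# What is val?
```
Trace:
  result=4
  result=4, val=64
  result=4, val=64, ans=1

Final answer: 64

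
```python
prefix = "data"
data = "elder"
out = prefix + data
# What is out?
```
Trace:
  prefix='data'
  prefix='data', data='elder'
  prefix='data', data='elder', out='dataelder'

Final answer: 'dataelder'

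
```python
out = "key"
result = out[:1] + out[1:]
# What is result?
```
Trace:
  out='key'
  out='key', result='key'

Final answer: 'key'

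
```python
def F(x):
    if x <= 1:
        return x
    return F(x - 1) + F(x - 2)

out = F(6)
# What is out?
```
Call trace (a repeated sub-call is expanded the first time; later identical calls just restate its return value):
F(x=6)
  F(x=5)
    F(x=4)
      F(x=3)
        F(x=2)
          F(x=1)
          -> return 1
          F(x=0)
          -> return 0
        -> return 1
        F(x=1)
        -> return 1
      -> return 2
      F(x=2) -> return 1  (same call as traced above)
    -> return 3
    F(x=3) -> return 2  (same call as traced above)
  -> return 5
  F(x=4) -> return 3  (same call as traced above)
-> return 8

Final answer: 8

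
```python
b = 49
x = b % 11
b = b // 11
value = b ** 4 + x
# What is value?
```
Trace:
  b=49
  b=49, x=5
  b=4, x=5
  b=4, x=5, value=261

Final answer: 261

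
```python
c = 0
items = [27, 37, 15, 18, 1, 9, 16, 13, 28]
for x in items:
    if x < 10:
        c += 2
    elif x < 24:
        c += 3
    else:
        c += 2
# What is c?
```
Trace:
  c=0
  c=2, x=27
  c=4, x=37
  c=7, x=15
  c=10, x=18
  c=12, x=1
  c=14, x=9
  c=17, x=16
  c=20, x=13
  c=22, x=28

Final answer: 22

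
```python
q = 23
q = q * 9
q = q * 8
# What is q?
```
Trace:
  q=23
  q=207
  q=1656

Final answer: 1656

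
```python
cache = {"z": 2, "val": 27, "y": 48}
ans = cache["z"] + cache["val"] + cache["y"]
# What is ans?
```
Trace:
  cache={'z': 2, 'val': 27, 'y': 48}
  cache={'z': 2, 'val': 27, 'y': 48}, ans=77

Final answer: 77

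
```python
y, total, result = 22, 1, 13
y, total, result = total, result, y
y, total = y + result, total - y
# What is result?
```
Trace:
  y=22, total=1, result=13
  y=1, total=13, result=22
  y=23, total=12, result=22

Final answer: 22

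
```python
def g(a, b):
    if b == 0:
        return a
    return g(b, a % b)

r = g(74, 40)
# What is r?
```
Call trace:
g(a=74, b=40)
  g(a=40, b=34)
    g(a=34, b=6)
      g(a=6, b=4)
        g(a=4, b=2)
          g(a=2, b=0)
          -> return 2
        -> return 2
      -> return 2
    -> return 2
  -> return 2
-> return 2

Final answer: 2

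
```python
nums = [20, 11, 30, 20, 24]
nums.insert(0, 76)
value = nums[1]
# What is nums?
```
Trace:
  nums=[20, 11, 30, 20, 24]
  nums=[76, 20, 11, 30, 20, 24]
  nums=[76, 20, 11, 30, 20, 24], value=20

Final answer: [76, 20, 11, 30, 20, 24]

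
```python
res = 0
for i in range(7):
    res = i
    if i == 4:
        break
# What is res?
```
Trace:
  res=0
  res=0, i=0
  res=1, i=1
  res=2, i=2
  res=3, i=3
  res=4, i=4

Final answer: 4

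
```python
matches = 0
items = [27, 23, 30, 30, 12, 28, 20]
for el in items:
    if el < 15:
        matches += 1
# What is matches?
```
Trace:
  matches=0
  matches=0, el=27
  matches=0, el=23
  matches=0, el=30
  matches=0, el=30
  matches=1, el=12
  matches=1, el=28
  matches=1, el=20

Final answer: 1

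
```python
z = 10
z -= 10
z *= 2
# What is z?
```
Trace:
  z=10
  z=0
  z=0

Final answer: 0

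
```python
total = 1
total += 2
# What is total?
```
Trace:
  total=1
  total=3

Final answer: 3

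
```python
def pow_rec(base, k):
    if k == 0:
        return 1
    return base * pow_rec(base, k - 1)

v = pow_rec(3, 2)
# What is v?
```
Call trace:
pow_rec(base=3, k=2)
  pow_rec(base=3, k=1)
    pow_rec(base=3, k=0)
    -> return 1
  -> return 3
-> return 9

Final answer: 9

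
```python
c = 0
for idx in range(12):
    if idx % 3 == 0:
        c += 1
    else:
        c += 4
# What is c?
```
Trace:
  c=0
  c=1, idx=0
  c=5, idx=1
  c=9, idx=2
  c=10, idx=3
  c=14, idx=4
  c=18, idx=5
  c=19, idx=6
  c=23, idx=7
  c=27, idx=8
  c=28, idx=9
  c=32, idx=10
  c=36, idx=11

Final answer: 36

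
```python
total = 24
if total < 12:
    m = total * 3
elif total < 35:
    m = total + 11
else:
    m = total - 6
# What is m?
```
Trace:
  total=24
  total=24, m=35

Final answer: 35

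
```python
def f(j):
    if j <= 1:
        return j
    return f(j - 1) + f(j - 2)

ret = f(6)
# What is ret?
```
Call trace (a repeated sub-call is expanded the first time; later identical calls just restate its return value):
f(j=6)
  f(j=5)
    f(j=4)
      f(j=3)
        f(j=2)
          f(j=1)
          -> return 1
          f(j=0)
          -> return 0
        -> return 1
        f(j=1)
        -> return 1
      -> return 2
      f(j=2) -> return 1  (same call as traced above)
    -> return 3
    f(j=3) -> return 2  (same call as traced above)
  -> return 5
  f(j=4) -> return 3  (same call as traced above)
-> return 8

Final answer: 8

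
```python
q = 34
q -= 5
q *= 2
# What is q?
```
Trace:
  q=34
  q=29
  q=58

Final answer: 58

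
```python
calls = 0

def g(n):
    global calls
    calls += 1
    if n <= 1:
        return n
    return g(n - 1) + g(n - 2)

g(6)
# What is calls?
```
Call trace (a repeated sub-call is expanded the first time; later identical calls just restate its return value):
g(n=6)
  g(n=5)
    g(n=4)
      g(n=3)
        g(n=2)
          g(n=1)
          -> return 1
          g(n=0)
          -> return 0
        -> return 1
        g(n=1)
        -> return 1
      -> return 2
      g(n=2) -> return 1  (same call as traced above)
    -> return 3
    g(n=3) -> return 2  (same call as traced above)
  -> return 5
  g(n=4) -> return 3  (same call as traced above)
-> return 8

calls is incremented once per call, so count the calls in each subtree. Let C(n) = number of calls made by g(n).
C(0) = C(1) = 1 (base case, no recursion); C(n) = 1 + C(n - 1) + C(n - 2) otherwise.
C(2) = 1 + C(1) + C(0) = 1 + 1 + 1 = 3
C(3) = 1 + C(2) + C(1) = 1 + 3 + 1 = 5
C(4) = 1 + C(3) + C(2) = 1 + 5 + 3 = 9
C(5) = 1 + C(4) + C(3) = 1 + 9 + 5 = 15
C(6) = 1 + C(5) + C(4) = 1 + 15 + 9 = 25
calls = C(6) = 25

Final answer: 25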